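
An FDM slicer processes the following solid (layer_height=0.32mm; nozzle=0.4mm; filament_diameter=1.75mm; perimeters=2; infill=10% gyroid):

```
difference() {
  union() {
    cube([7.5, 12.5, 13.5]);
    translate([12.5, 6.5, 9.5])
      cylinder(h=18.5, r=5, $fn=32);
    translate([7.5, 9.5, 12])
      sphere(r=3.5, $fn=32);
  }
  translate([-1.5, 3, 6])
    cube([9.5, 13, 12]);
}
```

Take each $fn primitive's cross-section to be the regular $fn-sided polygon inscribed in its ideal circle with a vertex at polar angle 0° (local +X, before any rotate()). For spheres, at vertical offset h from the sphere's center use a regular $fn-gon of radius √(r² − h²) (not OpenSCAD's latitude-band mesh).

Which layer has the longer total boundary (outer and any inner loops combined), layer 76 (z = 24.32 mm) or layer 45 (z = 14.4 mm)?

layer 45 (z = 14.4 mm)

Layer 76 (z = 24.32): the cube is absent (z outside [0, 13.5]); the r=5 cylinder at (12.5, 6.5) gives a regular 32-gon of circumradius 5 (constant along its height) (perimeter = 2·32·5.000·sin(180°/32) = 31.37 mm); the sphere at (7.5, 9.5) is not intersected at this z (|z−center|=12.320 > r=3.5); Taking the union: only the r=5 cylinder at (12.5, 6.5) is present, so the union is just that shape — boundary = 31.37 mm; the cube at (-1.5, 3) is not intersected at this z (z outside [6, 18]); Taking the first minus the rest: none of the subtracted shapes is present at this height, so the result so far is unchanged — boundary = 31.37 mm. So its perimeter = 31.37 mm. Layer 45 (z = 14.4): the cube is not intersected at this z (z outside [0, 13.5]); the r=5 cylinder at (12.5, 6.5) gives a regular 32-gon of circumradius 5 (constant along its height) (perimeter = 2·32·5.000·sin(180°/32) = 31.37 mm); the sphere at (7.5, 9.5): section is a regular 32-gon, circumradius = √(r²−h²) = √(3.5²−2.4²) = 2.548 (perimeter = 2·32·2.548·sin(180°/32) = 15.98 mm); Combining (union): the regions partially overlap (shared area 5.09 mm²), so the edge portions inside another operand are dropped and the merged outline is re-measured after clipping — boundary = 37.70 mm; the cube at (-1.5, 3) (footprint 9.5×13) is included at this height (perimeter 45.00 mm); After the difference (first − rest): starting from that combined region, the 9.5×13 cube at (-1.5, 3) partially overlaps it — only the 13.58 mm² overlap (of its 123.50 mm²) is removed, clipping the outline — boundary = 34.13 mm. So its perimeter = 34.13 mm. Layer 45 is larger (34.13 vs 31.37 mm).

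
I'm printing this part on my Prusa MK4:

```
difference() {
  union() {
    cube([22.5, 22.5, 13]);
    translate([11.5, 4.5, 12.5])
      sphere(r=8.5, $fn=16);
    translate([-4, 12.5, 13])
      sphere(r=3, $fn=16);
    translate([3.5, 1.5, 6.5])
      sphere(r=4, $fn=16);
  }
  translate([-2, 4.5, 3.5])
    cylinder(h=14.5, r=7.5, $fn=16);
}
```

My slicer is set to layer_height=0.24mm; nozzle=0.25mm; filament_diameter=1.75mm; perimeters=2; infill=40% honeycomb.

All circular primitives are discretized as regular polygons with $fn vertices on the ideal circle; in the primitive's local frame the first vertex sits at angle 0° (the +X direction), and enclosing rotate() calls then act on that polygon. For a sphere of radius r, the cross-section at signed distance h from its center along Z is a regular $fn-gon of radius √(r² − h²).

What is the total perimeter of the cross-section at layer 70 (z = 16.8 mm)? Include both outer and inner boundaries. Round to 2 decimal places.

At z = 16.8 mm: the cube is not intersected at this z (z outside [0, 13]); the r=8.5 sphere at (11.5, 4.5) slices to a regular 16-gon of circumradius 7.332 (√(r²−h²) with h=4.3 from center) (perimeter = 2·16·7.332·sin(180°/16) = 45.77 mm); the sphere at (-4, 12.5) is not intersected at this z (|z−center|=3.800 > r=3); the sphere at (3.5, 1.5) does not reach this height (|z−center|=10.300 > r=4); Combining (union): only the r=8.5 sphere at (11.5, 4.5) is present, so the union is just that shape — boundary = 45.77 mm; the r=7.5 cylinder at (-2, 4.5) gives a regular 16-gon of circumradius 7.5 (constant along its height) (perimeter = 2·16·7.500·sin(180°/16) = 46.82 mm); After the difference (first − rest): starting from the result so far, the r=7.5 cylinder at (-2, 4.5) partially overlaps it — only the 4.39 mm² overlap (of its 172.21 mm²) is removed, clipping the outline — boundary = 45.75 mm. Overall, the cross-section is a single solid region. Total boundary length (outer) = 45.75 mm.

45.75 mm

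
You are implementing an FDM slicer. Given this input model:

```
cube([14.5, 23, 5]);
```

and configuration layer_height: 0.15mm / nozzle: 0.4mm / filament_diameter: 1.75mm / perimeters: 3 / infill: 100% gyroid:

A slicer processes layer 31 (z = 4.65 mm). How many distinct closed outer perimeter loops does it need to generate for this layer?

At z = 4.65 mm: the cube (footprint 14.5×23) is included at this height. The result has 1 disconnected region.

1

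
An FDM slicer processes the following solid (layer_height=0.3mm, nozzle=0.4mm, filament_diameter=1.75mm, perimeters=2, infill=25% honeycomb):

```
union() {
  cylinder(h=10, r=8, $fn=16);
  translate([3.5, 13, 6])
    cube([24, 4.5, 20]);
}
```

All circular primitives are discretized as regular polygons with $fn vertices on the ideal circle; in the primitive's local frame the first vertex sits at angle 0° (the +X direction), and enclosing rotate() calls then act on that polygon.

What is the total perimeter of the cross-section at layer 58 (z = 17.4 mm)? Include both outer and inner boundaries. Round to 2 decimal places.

At z = 17.4 mm: the cylinder is not intersected at this z (z outside [0, 10]); the 24×4.5 cube at (3.5, 13) contributes its full rectangle (perimeter 57.00 mm); Combining (union): only the 24×4.5 cube at (3.5, 13) is present, so the union is just that shape — boundary = 57.00 mm. Overall, the cross-section is a single solid region. Total boundary length (outer) = 57.00 mm.

57.00 mm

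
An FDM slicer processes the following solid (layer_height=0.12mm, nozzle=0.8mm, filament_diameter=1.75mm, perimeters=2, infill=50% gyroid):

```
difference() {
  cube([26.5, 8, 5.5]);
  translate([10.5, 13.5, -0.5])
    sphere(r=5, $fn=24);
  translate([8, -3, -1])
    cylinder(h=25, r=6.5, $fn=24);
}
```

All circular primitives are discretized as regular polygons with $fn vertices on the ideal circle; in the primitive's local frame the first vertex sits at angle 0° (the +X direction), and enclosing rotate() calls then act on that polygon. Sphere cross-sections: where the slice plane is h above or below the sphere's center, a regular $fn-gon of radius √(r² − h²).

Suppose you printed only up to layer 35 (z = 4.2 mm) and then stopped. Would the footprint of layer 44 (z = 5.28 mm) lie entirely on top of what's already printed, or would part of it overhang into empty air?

entirely on top

Compare the two slices. At z = 4.2: the cube (footprint 26.5×8) is included at this height (area 212.00 mm²); the r=5 sphere at (10.5, 13.5) slices to a regular 24-gon of circumradius 1.706 (√(r²−h²) with h=4.7 from center) (area = (24/2)·1.706²·sin(360°/24) = 9.04 mm²); the r=6.5 cylinder at (8, -3) gives a regular 24-gon of circumradius 6.5 (constant along its height) (area = (24/2)·6.500²·sin(360°/24) = 131.22 mm²); After the difference (first − rest): starting from the 26.5×8 cube (212.00 mm²), the r=5 sphere at (10.5, 13.5) misses the remaining region (no effect); the r=6.5 cylinder at (8, -3) partially overlaps it — only the 28.29 mm² overlap (of its 131.22 mm²) is removed, clipping the outline — area = 183.71 mm². At z = 5.28: the cube (footprint 26.5×8) is included at this height (area 212.00 mm²); the sphere at (10.5, 13.5) does not reach this height (|z−center|=5.780 > r=5); the r=6.5 cylinder at (8, -3) gives a regular 24-gon of circumradius 6.5 (constant along its height) (area = (24/2)·6.500²·sin(360°/24) = 131.22 mm²); Subtracting the remaining from the first: starting from the 26.5×8 cube (212.00 mm²), the r=6.5 cylinder at (8, -3) partially overlaps it — only the 28.29 mm² overlap (of its 131.22 mm²) is removed, clipping the outline — area = 183.71 mm². Checking containment: the cross-section at z = 5.28 is a subset of the cross-section at z = 4.2.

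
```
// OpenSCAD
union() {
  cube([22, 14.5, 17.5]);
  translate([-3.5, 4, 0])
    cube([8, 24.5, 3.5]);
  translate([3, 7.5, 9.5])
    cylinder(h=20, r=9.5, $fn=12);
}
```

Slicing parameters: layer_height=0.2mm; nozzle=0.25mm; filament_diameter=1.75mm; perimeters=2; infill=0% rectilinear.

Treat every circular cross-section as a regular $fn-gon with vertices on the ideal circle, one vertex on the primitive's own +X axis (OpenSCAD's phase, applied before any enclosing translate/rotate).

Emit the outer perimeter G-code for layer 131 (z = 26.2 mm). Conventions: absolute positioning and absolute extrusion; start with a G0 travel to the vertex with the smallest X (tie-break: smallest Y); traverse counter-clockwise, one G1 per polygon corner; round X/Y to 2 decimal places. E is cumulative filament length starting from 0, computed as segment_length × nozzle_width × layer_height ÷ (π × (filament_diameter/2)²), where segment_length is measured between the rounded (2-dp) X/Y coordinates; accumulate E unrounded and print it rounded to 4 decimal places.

G0 X-6.50 Y7.50 Z26.20
G1 X-5.23 Y2.75 E0.1022
G1 X-1.75 Y-0.73 E0.2045
G1 X3.00 Y-2.00 E0.3067
G1 X7.75 Y-0.73 E0.4089
G1 X11.23 Y2.75 E0.5112
G1 X12.50 Y7.50 E0.6134
G1 X11.23 Y12.25 E0.7157
G1 X7.75 Y15.73 E0.8180
G1 X3.00 Y17.00 E0.9202
G1 X-1.75 Y15.73 E1.0224
G1 X-5.23 Y12.25 E1.1247
G1 X-6.50 Y7.50 E1.2269

At z = 26.2 mm: the cube is absent (z outside [0, 17.5]); the cube at (-3.5, 4) is not intersected at this z (z outside [0, 3.5]); the r=9.5 cylinder at (3, 7.5) gives a regular 12-gon of circumradius 9.5 (constant along its height); Taking the union: only the r=9.5 cylinder at (3, 7.5) is present, so the union is just that shape — 1 connected region. The outline is a single polygon with 12 vertices. Extrusion per mm of travel: 0.25 × 0.2 / (π × 0.875²) = 0.020788. Accumulating E over each segment gives final E = 1.2269.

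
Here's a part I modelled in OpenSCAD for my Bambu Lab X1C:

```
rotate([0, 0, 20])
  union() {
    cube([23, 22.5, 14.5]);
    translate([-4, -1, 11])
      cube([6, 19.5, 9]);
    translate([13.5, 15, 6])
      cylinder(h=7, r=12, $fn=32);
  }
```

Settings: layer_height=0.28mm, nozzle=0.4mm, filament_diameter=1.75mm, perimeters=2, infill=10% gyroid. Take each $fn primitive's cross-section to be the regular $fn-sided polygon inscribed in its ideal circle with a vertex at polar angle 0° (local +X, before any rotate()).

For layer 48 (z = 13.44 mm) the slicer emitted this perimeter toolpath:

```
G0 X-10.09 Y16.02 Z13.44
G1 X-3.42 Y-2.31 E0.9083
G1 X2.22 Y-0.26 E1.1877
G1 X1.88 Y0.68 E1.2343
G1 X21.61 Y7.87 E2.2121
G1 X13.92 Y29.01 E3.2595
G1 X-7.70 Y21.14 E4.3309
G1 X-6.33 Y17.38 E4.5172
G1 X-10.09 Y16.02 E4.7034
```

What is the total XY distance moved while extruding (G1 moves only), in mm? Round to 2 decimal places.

Sum the Euclidean lengths of each G1 segment: total = 101.01 mm.

101.01 mm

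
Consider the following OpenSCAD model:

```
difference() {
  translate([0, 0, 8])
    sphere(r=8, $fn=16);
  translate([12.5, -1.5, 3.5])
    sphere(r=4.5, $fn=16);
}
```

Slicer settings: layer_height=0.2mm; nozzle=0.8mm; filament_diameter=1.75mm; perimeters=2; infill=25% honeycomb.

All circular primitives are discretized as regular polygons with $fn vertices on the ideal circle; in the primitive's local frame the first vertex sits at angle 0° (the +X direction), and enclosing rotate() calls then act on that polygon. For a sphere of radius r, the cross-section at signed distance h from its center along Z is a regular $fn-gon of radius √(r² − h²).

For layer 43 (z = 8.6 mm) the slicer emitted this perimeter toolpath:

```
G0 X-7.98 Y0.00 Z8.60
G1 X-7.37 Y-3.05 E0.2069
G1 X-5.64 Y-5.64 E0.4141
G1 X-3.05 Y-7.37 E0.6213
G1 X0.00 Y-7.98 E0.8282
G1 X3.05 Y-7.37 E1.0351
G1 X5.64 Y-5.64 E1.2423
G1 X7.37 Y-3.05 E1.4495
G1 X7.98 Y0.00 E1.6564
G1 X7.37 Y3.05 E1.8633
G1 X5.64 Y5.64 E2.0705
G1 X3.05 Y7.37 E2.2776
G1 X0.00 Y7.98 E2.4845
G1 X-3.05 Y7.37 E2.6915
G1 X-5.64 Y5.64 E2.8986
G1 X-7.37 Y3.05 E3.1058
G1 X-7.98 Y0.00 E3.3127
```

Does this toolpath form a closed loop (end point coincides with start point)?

yes

Start point (G0): (-7.98, 0.00). End point (last G1): the path returns to the start — closed.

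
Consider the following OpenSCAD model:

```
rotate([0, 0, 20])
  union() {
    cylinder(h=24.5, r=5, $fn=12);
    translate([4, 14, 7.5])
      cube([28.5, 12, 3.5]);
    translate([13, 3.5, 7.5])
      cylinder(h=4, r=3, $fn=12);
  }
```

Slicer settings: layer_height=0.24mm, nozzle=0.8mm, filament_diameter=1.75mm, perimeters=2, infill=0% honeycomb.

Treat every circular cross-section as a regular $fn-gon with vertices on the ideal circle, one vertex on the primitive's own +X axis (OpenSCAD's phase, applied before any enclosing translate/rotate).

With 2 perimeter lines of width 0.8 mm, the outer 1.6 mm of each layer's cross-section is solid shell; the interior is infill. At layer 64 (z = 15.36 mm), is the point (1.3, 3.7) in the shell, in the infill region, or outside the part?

At z = 15.36 mm: the r=5 cylinder gives a regular 12-gon of circumradius 5 (constant along its height); the cube at (4, 14) is not intersected at this z (z outside [7.5, 11]); the cylinder at (13, 3.5) is absent (z outside [7.5, 11.5]); Combining (union): only the r=5 cylinder is present, so the union is just that shape — 1 connected region; (rotated 20° about Z; rotation is an isometry so areas/perimeters/island counts are preserved). Overall, the cross-section is a single solid region. Undo the 20° rotation: the query point maps to (2.487, 3.032) in the un-rotated model frame. The nearest boundary edge runs (4.33, 2.50)→(2.50, 4.33); distance from the point to it = 0.93 mm. The point is inside the cross-section, 0.93 mm from the nearest boundary — within the 1.6 mm shell band (2 × 0.8).

shell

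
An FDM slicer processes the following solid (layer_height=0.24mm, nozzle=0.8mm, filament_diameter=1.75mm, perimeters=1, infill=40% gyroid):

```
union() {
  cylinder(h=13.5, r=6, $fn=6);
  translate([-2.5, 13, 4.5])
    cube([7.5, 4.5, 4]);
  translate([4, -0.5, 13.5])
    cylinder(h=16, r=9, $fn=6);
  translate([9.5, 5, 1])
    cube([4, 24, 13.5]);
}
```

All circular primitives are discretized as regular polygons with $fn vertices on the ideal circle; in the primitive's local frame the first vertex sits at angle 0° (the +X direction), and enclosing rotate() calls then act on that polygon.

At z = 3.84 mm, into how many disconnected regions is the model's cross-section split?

2

At z = 3.84 mm: the r=6 cylinder gives a regular 6-gon of circumradius 6 (constant along its height); the cube at (-2.5, 13) is not intersected at this z (z outside [4.5, 8.5]); the cylinder at (4, -0.5) does not reach this height (z outside [13.5, 29.5]); the cube at (9.5, 5) (footprint 4×24) is included at this height; Combining (union): the 2 present regions are separate (no shared area or edge), so areas and boundary lengths simply add and each stays a separate island — 2 connected regions. The result has 2 disconnected regions.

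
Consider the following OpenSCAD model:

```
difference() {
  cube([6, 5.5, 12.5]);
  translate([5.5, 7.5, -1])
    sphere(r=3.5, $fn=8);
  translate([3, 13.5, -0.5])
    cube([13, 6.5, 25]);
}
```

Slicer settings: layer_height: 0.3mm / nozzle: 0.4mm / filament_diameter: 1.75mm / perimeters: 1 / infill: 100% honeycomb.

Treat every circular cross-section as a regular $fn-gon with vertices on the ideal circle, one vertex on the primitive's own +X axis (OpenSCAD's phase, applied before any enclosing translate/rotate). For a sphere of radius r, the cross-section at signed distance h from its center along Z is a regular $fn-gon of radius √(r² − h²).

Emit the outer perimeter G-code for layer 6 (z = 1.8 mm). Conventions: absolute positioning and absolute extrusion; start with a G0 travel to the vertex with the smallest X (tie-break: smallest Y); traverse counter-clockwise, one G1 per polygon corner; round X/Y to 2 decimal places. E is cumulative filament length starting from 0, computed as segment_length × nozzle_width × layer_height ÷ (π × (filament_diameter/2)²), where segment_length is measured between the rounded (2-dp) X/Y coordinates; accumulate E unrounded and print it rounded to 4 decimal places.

At z = 1.8 mm: the cube (footprint 6×5.5) is included at this height; the r=3.5 sphere at (5.5, 7.5) slices to a regular 8-gon of circumradius 2.100 (√(r²−h²) with h=2.8 from center); the 13×6.5 cube at (3, 13.5) contributes its full rectangle; After the difference (first − rest): starting from the 6×5.5 cube, the r=3.5 sphere at (5.5, 7.5) partially overlaps it — only the 0.02 mm² overlap (of its 12.47 mm²) is removed, clipping the outline; the 13×6.5 cube at (3, 13.5) misses the remaining region (no effect) — 1 connected region. The outline is a single polygon with 7 vertices. Extrusion per mm of travel: 0.4 × 0.3 / (π × 0.875²) = 0.049890. Accumulating E over each segment gives final E = 1.1495.

G0 X0.00 Y0.00 Z1.80
G1 X6.00 Y0.00 E0.2993
G1 X6.00 Y5.50 E0.5737
G1 X5.74 Y5.50 E0.5867
G1 X5.50 Y5.40 E0.5997
G1 X5.26 Y5.50 E0.6127
G1 X0.00 Y5.50 E0.8751
G1 X0.00 Y0.00 E1.1495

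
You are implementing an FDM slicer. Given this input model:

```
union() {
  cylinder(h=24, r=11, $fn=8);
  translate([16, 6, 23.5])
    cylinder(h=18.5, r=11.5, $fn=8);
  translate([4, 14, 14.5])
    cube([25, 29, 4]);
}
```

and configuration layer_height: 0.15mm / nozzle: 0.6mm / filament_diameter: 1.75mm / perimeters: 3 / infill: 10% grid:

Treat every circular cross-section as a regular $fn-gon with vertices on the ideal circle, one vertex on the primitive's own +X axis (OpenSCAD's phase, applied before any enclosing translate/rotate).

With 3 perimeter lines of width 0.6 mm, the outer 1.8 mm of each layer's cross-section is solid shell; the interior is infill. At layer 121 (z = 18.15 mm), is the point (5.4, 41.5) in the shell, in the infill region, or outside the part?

shell

At z = 18.15 mm: the r=11 cylinder contributes a regular 8-gon of circumradius 11; the cylinder at (16, 6) is absent (z outside [23.5, 42]); the 25×29 cube at (4, 14) contributes its full rectangle; Merging all regions: the 2 present regions are separate (no shared area or edge), so areas and boundary lengths simply add and each stays a separate island — 2 connected regions. Overall, the cross-section has 2 separate islands. The nearest boundary edge runs (4.00, 14.00)→(4.00, 43.00); distance from the point to it = 1.40 mm. (Shell/infill is judged within the island containing the point — the largest one.) The point is inside the cross-section, 1.40 mm from the nearest boundary — within the 1.8 mm shell band (3 × 0.6).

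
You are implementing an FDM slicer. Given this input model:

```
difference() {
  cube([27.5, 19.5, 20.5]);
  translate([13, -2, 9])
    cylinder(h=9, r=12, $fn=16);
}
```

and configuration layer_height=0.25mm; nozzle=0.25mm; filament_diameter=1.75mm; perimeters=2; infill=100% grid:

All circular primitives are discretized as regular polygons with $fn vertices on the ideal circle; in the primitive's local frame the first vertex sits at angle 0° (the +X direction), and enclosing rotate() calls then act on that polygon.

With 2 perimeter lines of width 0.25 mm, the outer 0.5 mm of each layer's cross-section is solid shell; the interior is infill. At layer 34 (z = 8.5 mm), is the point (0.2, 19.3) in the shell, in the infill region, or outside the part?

At z = 8.5 mm: the cube (footprint 27.5×19.5) is included at this height; the cylinder at (13, -2) is absent (z outside [9, 18]); Taking the first minus the rest: none of the subtracted shapes is present at this height, so the 27.5×19.5 cube is unchanged — 1 connected region. Overall, the cross-section is a single solid region. The nearest boundary edge runs (27.50, 19.50)→(0.00, 19.50); distance from the point to it = 0.20 mm. The point is inside the cross-section, 0.20 mm from the nearest boundary — within the 0.5 mm shell band (2 × 0.25).

shell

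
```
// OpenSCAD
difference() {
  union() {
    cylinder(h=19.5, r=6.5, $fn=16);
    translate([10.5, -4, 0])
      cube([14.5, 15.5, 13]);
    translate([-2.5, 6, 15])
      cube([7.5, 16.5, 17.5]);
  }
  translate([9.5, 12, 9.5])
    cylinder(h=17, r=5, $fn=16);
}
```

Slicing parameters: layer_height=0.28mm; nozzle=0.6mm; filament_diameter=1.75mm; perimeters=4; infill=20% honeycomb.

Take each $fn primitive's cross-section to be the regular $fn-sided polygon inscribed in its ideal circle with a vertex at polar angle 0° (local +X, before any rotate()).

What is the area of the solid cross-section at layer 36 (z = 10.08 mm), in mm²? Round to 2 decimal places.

341.84 mm²

At z = 10.08 mm: the r=6.5 cylinder gives a regular 16-gon of circumradius 6.5 (constant along its height) (area = (16/2)·6.500²·sin(360°/16) = 129.35 mm²); the cube at (10.5, -4) is present — its section is the full 14.5×15.5 rectangle (area 224.75 mm²); the cube at (-2.5, 6) is not intersected at this z (z outside [15, 32.5]); Taking the union: the 2 present regions are separate (no shared area or edge), so areas and boundary lengths simply add and each stays a separate island — area = 354.10 mm²; the cylinder at (9.5, 12): section is a regular 16-gon, circumradius r=5 (area = (16/2)·5.000²·sin(360°/16) = 76.54 mm²); Taking the first minus the rest: starting from that combined region (354.10 mm²), the r=5 cylinder at (9.5, 12) partially overlaps it — only the 12.26 mm² overlap (of its 76.54 mm²) is removed, clipping the outline — area = 341.84 mm². Overall, the cross-section has 2 separate islands. Net area = 341.84 mm².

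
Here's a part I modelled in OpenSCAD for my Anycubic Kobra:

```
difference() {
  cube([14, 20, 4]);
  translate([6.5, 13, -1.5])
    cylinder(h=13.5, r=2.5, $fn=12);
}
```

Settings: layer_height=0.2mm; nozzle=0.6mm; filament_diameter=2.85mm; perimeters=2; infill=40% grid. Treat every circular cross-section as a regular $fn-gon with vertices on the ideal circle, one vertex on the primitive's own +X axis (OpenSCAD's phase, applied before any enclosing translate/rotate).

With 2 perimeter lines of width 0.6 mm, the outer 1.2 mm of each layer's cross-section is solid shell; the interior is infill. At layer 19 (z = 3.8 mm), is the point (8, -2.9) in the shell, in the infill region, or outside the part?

outside

At z = 3.8 mm: the cube (footprint 14×20) is included at this height; the r=2.5 cylinder at (6.5, 13) gives a regular 12-gon of circumradius 2.5 (constant along its height); Taking the first minus the rest: starting from the 14×20 cube, the r=2.5 cylinder at (6.5, 13) lies wholly inside it (removes its full 18.75 mm² and its 15.53 mm outline becomes a hole wall) — 1 connected region with 1 hole. Overall, the cross-section is one region with 1 hole. The nearest boundary edge runs (14.00, 0.00)→(0.00, 0.00); distance from the point to it = 2.90 mm. The point is not inside any of the regions above, so it lies outside the cross-section (2.90 mm from the nearest boundary).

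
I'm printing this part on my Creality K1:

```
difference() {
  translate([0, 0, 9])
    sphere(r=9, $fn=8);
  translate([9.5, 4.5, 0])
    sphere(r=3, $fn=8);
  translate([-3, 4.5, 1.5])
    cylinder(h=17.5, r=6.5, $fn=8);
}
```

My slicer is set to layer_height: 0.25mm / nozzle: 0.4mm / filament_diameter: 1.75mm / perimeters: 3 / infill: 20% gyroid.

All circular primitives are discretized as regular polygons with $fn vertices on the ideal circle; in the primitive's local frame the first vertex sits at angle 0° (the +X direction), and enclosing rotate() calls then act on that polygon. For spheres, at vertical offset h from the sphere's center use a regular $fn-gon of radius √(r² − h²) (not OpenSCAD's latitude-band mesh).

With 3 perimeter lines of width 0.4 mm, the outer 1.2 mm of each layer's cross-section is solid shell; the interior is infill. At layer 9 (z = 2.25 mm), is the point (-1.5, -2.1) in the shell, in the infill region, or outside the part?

At z = 2.25 mm: the r=9 sphere slices to a regular 8-gon of circumradius 5.953 (√(r²−h²) with h=6.75 from center); the r=3 sphere at (9.5, 4.5) contributes a regular 8-gon of circumradius √(3²−2.25²) = 1.984; the cylinder at (-3, 4.5): section is a regular 8-gon, circumradius r=6.5; After the difference (first − rest): starting from the r=9 sphere, the r=3 sphere at (9.5, 4.5) misses the remaining region (no effect); the r=6.5 cylinder at (-3, 4.5) partially overlaps it — only the 47.93 mm² overlap (of its 119.50 mm²) is removed, clipping the outline — 1 connected region. Overall, the cross-section is a single solid region. The nearest boundary edge runs (-3.00, -2.00)→(1.60, -0.10); distance from the point to it = 0.67 mm. The point is inside the cross-section, 0.67 mm from the nearest boundary — within the 1.2 mm shell band (3 × 0.4).

shell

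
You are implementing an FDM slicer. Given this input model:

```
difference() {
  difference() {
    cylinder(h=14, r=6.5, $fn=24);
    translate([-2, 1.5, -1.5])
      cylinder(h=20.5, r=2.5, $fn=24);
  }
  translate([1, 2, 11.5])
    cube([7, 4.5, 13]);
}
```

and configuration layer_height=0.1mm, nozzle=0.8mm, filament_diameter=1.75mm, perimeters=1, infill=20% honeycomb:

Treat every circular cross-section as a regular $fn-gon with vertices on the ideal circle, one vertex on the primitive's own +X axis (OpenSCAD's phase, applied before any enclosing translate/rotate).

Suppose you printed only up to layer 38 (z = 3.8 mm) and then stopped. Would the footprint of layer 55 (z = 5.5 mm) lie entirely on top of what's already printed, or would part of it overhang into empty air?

Compare the two slices. At z = 3.8: the r=6.5 cylinder contributes a regular 24-gon of circumradius 6.5 (area = (24/2)·6.500²·sin(360°/24) = 131.22 mm²); the cylinder at (-2, 1.5): section is a regular 24-gon, circumradius r=2.5 (area = (24/2)·2.500²·sin(360°/24) = 19.41 mm²); Taking the first minus the rest: starting from the r=6.5 cylinder (131.22 mm²), the r=2.5 cylinder at (-2, 1.5) lies wholly inside it (removes its full 19.41 mm² and its 15.66 mm outline becomes a hole wall) — area = 111.81 mm²; the cube at (1, 2) is absent (z outside [11.5, 24.5]); After the difference (first − rest): none of the subtracted shapes is present at this height, so the result so far is unchanged — area = 111.81 mm². At z = 5.5: the r=6.5 cylinder contributes a regular 24-gon of circumradius 6.5 (area = (24/2)·6.500²·sin(360°/24) = 131.22 mm²); the r=2.5 cylinder at (-2, 1.5) contributes a regular 24-gon of circumradius 2.5 (area = (24/2)·2.500²·sin(360°/24) = 19.41 mm²); Taking the first minus the rest: starting from the r=6.5 cylinder (131.22 mm²), the r=2.5 cylinder at (-2, 1.5) lies wholly inside it (removes its full 19.41 mm² and its 15.66 mm outline becomes a hole wall) — area = 111.81 mm²; the cube at (1, 2) is absent (z outside [11.5, 24.5]); After the difference (first − rest): none of the subtracted shapes is present at this height, so that combined region is unchanged — area = 111.81 mm². Checking containment: the cross-section at z = 5.5 is a subset of the cross-section at z = 3.8.

entirely on top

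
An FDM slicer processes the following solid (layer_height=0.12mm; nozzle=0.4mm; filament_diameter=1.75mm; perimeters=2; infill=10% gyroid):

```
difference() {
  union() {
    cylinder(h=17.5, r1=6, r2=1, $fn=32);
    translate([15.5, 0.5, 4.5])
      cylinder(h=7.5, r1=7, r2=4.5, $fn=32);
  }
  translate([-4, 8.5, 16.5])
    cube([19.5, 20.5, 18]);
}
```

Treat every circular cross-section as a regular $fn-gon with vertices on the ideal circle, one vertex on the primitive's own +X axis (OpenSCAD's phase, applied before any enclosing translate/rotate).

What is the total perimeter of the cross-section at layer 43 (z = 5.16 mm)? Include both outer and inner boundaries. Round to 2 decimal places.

At z = 5.16 mm: the cone (r1=6→r2=1) has section circumradius 4.526 here — a regular 32-gon (perimeter = 2·32·4.526·sin(180°/32) = 28.39 mm); the cone at (15.5, 0.5) contributes a regular 32-gon of circumradius 6.780 (interpolated between r1=7 and r2=4.5 at t=0.088) (perimeter = 2·32·6.780·sin(180°/32) = 42.53 mm); Taking the union: the 2 present regions are separate (no shared area or edge), so areas and boundary lengths simply add and each stays a separate island — boundary = 70.92 mm; the cube at (-4, 8.5) is not intersected at this z (z outside [16.5, 34.5]); After the difference (first − rest): none of the subtracted shapes is present at this height, so the result so far is unchanged — boundary = 70.92 mm. Overall, the cross-section has 2 separate islands. Total boundary length (outer) = 70.92 mm.

70.92 mm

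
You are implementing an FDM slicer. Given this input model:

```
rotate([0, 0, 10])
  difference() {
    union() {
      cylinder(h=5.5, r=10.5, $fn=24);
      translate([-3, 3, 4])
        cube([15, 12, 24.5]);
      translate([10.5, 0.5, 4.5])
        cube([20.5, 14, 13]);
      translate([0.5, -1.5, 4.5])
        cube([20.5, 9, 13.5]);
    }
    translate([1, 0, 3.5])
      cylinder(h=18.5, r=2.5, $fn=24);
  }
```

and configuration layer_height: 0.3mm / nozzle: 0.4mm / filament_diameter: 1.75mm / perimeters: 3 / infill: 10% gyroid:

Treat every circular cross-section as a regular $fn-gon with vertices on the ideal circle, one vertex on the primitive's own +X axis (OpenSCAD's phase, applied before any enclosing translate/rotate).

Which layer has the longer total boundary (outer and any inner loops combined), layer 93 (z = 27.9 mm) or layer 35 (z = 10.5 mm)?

layer 35 (z = 10.5 mm)

Layer 93 (z = 27.9): the cylinder does not reach this height (z outside [0, 5.5]); the cube at (-3, 3) (footprint 15×12) is included at this height (perimeter 54.00 mm); the cube at (10.5, 0.5) is absent (z outside [4.5, 17.5]); the cube at (0.5, -1.5) is absent (z outside [4.5, 18]); Merging all regions: only the 15×12 cube at (-3, 3) is present, so the union is just that shape — boundary = 54.00 mm; the cylinder at (1, 0) is not intersected at this z (z outside [3.5, 22]); Taking the first minus the rest: none of the subtracted shapes is present at this height, so that combined region is unchanged — boundary = 54.00 mm; (rotated 10° about Z; rotation is an isometry so areas/perimeters/island counts are preserved). So its perimeter = 54.00 mm. Layer 35 (z = 10.5): the cylinder does not reach this height (z outside [0, 5.5]); the cube at (-3, 3) (footprint 15×12) is included at this height (perimeter 54.00 mm); the 20.5×14 cube at (10.5, 0.5) contributes its full rectangle (perimeter 69.00 mm); the cube at (0.5, -1.5) (footprint 20.5×9) is included at this height (perimeter 59.00 mm); Taking the union: the regions partially overlap (shared area 135.75 mm²), so the edge portions inside another operand are dropped and the merged outline is re-measured after clipping — boundary = 101.00 mm; the r=2.5 cylinder at (1, 0) contributes a regular 24-gon of circumradius 2.5 (perimeter = 2·24·2.500·sin(180°/24) = 15.66 mm); Taking the first minus the rest: starting from that combined region, the r=2.5 cylinder at (1, 0) partially overlaps it — only the 10.32 mm² overlap (of its 19.41 mm²) is removed, clipping the outline — boundary = 100.63 mm; (whole slice rotated 10° about Z — lengths, areas and connectivity unchanged). So its perimeter = 100.63 mm. Layer 35 is larger (100.63 vs 54.00 mm).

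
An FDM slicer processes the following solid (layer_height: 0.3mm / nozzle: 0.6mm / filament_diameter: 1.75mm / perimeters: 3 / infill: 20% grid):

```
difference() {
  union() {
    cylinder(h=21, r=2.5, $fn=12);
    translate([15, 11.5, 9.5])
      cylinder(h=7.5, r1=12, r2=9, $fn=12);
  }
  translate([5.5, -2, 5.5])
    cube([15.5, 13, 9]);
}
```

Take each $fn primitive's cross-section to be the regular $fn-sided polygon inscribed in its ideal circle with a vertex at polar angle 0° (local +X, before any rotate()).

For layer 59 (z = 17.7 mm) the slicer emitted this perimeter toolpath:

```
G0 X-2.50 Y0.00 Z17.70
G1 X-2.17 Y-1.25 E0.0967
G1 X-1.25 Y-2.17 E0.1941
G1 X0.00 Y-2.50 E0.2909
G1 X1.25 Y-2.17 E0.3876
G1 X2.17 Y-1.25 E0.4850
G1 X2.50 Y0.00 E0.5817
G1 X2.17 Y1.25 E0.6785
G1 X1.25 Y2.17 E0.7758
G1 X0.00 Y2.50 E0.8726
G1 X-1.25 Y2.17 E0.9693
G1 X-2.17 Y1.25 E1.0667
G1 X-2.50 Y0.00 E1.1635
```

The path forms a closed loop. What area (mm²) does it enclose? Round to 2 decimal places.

18.79 mm²

Apply the shoelace formula to the sequence of (X, Y) vertices; enclosed area = 18.79 mm².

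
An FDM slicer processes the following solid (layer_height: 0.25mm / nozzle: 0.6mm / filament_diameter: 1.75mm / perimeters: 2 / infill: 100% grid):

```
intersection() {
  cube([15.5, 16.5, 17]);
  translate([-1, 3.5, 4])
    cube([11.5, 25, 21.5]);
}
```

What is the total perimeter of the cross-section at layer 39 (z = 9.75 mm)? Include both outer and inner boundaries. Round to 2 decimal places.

At z = 9.75 mm: the 15.5×16.5 cube contributes its full rectangle (perimeter 64.00 mm); the cube at (-1, 3.5) (footprint 11.5×25) is included at this height (perimeter 73.00 mm); After intersecting: the 11.5×25 cube at (-1, 3.5) partially overlaps the 15.5×16.5 cube; clipping to the common part keeps 136.50 mm² — boundary = 47.00 mm. Overall, the cross-section is a single solid region. Total boundary length (outer) = 47.00 mm.

47.00 mm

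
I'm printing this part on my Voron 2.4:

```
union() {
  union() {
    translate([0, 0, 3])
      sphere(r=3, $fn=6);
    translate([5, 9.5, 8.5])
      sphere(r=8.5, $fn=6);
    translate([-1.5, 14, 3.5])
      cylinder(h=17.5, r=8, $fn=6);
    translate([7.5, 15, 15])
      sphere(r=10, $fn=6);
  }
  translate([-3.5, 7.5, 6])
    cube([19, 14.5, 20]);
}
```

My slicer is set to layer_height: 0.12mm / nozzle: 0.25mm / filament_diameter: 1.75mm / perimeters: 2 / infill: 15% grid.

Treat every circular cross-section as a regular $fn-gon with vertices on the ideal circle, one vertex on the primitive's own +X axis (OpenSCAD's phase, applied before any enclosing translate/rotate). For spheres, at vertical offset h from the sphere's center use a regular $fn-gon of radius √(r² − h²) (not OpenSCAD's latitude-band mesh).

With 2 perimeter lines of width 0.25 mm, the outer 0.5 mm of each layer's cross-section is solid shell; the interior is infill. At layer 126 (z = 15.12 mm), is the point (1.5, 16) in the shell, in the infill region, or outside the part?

infill

At z = 15.12 mm: the sphere is not intersected at this z (|z−center|=12.120 > r=3); the sphere at (5, 9.5): section is a regular 6-gon, circumradius = √(r²−h²) = √(8.5²−6.62²) = 5.332; the r=8 cylinder at (-1.5, 14) contributes a regular 6-gon of circumradius 8; the r=10 sphere at (7.5, 15) contributes a regular 6-gon of circumradius √(10²−0.12²) = 9.999; Merging all regions: the regions partially overlap (shared area 132.81 mm²), so overlapping operands fuse into one piece — 1 connected region; the cube at (-3.5, 7.5) is present — its section is the full 19×14.5 rectangle; Combining (union): the regions partially overlap (shared area 262.11 mm²), so overlapping operands fuse into one piece — 1 connected region. Overall, the cross-section is a single solid region. The nearest boundary edge runs (-3.50, 22.00)→(1.54, 22.00); distance from the point to it = 6.00 mm. The point is inside the cross-section and 6.00 mm from the nearest boundary — more than the 0.5 mm shell width (2 × 0.25), so it's in the infill interior.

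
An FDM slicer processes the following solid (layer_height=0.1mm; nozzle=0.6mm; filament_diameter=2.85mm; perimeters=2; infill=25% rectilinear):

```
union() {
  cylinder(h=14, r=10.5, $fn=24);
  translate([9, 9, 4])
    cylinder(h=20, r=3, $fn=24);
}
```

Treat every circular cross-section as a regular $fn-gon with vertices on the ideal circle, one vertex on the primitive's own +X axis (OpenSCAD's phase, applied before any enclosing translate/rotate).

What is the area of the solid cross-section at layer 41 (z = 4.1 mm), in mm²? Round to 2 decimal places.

368.76 mm²

At z = 4.1 mm: the r=10.5 cylinder contributes a regular 24-gon of circumradius 10.5 (area = (24/2)·10.500²·sin(360°/24) = 342.42 mm²); the r=3 cylinder at (9, 9) gives a regular 24-gon of circumradius 3 (constant along its height) (area = (24/2)·3.000²·sin(360°/24) = 27.95 mm²); Combining (union): the regions partially overlap — summed areas 370.37 mm² minus the doubly-counted overlap 1.61 mm² gives 368.76 mm² — area = 368.76 mm². Overall, the cross-section is a single solid region. Net area = 368.76 mm².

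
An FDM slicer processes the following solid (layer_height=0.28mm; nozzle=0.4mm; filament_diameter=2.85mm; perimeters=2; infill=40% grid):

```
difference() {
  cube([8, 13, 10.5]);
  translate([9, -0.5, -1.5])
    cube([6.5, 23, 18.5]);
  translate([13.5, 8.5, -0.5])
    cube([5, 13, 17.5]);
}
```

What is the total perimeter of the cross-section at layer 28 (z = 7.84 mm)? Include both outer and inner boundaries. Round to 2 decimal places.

42.00 mm

At z = 7.84 mm: the cube is present — its section is the full 8×13 rectangle (perimeter 42.00 mm); the 6.5×23 cube at (9, -0.5) contributes its full rectangle (perimeter 59.00 mm); the cube at (13.5, 8.5) (footprint 5×13) is included at this height (perimeter 36.00 mm); Taking the first minus the rest: starting from the 8×13 cube, the 6.5×23 cube at (9, -0.5) misses the remaining region (no effect); the 5×13 cube at (13.5, 8.5) misses the remaining region (no effect) — boundary = 42.00 mm. Overall, the cross-section is a single solid region. Total boundary length (outer) = 42.00 mm.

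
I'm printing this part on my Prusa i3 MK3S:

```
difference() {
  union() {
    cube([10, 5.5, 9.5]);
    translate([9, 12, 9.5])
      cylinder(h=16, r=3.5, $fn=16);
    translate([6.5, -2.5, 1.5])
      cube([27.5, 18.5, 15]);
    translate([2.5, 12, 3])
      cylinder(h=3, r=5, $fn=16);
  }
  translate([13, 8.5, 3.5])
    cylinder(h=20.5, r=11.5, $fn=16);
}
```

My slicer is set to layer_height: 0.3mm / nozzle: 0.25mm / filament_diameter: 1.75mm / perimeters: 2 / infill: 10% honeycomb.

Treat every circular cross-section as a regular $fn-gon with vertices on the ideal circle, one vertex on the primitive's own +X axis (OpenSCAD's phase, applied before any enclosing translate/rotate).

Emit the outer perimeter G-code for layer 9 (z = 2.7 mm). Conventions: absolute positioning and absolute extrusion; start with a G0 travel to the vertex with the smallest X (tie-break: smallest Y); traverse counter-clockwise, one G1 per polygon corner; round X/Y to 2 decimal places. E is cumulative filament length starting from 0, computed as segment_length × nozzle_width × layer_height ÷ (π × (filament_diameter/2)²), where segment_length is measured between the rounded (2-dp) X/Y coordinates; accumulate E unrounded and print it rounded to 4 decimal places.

At z = 2.7 mm: the 10×5.5 cube contributes its full rectangle; the cylinder at (9, 12) is absent (z outside [9.5, 25.5]); the cube at (6.5, -2.5) (footprint 27.5×18.5) is included at this height; the cylinder at (2.5, 12) is absent (z outside [3, 6]); Combining (union): the regions partially overlap (shared area 19.25 mm²), so overlapping operands fuse into one piece — 1 connected region; the cylinder at (13, 8.5) does not reach this height (z outside [3.5, 24]); After the difference (first − rest): none of the subtracted shapes is present at this height, so that combined region is unchanged — 1 connected region. The outline is a single polygon with 8 vertices. Extrusion per mm of travel: 0.25 × 0.3 / (π × 0.875²) = 0.031181. Accumulating E over each segment gives final E = 3.2740.

G0 X0.00 Y0.00 Z2.70
G1 X6.50 Y0.00 E0.2027
G1 X6.50 Y-2.50 E0.2806
G1 X34.00 Y-2.50 E1.1381
G1 X34.00 Y16.00 E1.7150
G1 X6.50 Y16.00 E2.5725
G1 X6.50 Y5.50 E2.8999
G1 X0.00 Y5.50 E3.1025
G1 X0.00 Y0.00 E3.2740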